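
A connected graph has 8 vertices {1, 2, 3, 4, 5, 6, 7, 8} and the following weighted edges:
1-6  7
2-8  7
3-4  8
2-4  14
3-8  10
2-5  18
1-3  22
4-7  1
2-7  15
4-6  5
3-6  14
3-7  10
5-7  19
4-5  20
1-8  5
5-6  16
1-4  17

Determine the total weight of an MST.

49

Grow the tree from 8 using Prim:
Step 1: cheapest edge leaving the tree is 1-8 (5); add 1.
Step 2: cheapest edge leaving the tree is 2-8 (7); add 2.
Step 3: cheapest edge leaving the tree is 1-6 (7); add 6.
Step 4: cheapest edge leaving the tree is 4-6 (5); add 4.
Step 5: cheapest edge leaving the tree is 4-7 (1); add 7.
Step 6: cheapest edge leaving the tree is 3-4 (8); add 3.
Step 7: cheapest edge leaving the tree is 5-6 (16); add 5.
MST edges: 1-8, 2-8, 1-6, 4-6, 4-7, 3-4, 5-6; total weight 5+7+7+5+1+8+16 = 49.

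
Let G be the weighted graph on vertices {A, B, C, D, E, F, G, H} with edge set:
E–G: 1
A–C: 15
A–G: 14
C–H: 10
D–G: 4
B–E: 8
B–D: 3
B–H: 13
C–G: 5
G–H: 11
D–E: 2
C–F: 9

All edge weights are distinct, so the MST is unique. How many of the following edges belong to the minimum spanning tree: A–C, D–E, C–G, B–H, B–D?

Kruskal's algorithm — process edges by increasing weight (ties by edge label):
E–G (1): add — endpoints in different components.
D–E (2): add — endpoints in different components.
B–D (3): add — endpoints in different components.
D–G (4): skip — D and G already connected.
C–G (5): add — endpoints in different components.
B–E (8): skip — B and E already connected.
C–F (9): add — endpoints in different components.
C–H (10): add — endpoints in different components.
G–H (11): skip — G and H already connected.
B–H (13): skip — B and H already connected.
A–G (14): add — endpoints in different components.
MST edge set: {E–G, D–E, B–D, C–G, C–F, C–H, A–G}.
Of the listed edges, {D–E, C–G, B–D} are in the MST → 3.

3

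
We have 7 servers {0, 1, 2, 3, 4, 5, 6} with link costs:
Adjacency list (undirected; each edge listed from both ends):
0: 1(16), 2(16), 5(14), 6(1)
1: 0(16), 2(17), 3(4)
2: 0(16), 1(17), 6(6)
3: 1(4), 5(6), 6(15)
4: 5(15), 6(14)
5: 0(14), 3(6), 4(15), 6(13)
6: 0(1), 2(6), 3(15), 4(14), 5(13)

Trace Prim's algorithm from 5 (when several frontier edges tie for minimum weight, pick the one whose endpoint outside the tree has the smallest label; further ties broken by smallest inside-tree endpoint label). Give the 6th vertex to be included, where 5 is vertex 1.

2

Prim's algorithm from 5:
Step 1: cheapest edge leaving the tree is 3-5 (6); add 3.
Step 2: cheapest edge leaving the tree is 1-3 (4); add 1.
Step 3: cheapest edge leaving the tree is 5-6 (13); add 6.
Step 4: cheapest edge leaving the tree is 0-6 (1); add 0.
Step 5: cheapest edge leaving the tree is 2-6 (6); add 2.
Step 6: cheapest edge leaving the tree is 4-6 (14); add 4.
Vertex order: 5, 3, 1, 6, 0, 2, 4. The 6th vertex is 2.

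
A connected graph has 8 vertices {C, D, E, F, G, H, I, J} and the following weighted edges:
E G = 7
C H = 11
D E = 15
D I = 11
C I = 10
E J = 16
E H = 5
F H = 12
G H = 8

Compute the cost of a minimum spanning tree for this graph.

72

Kruskal's algorithm — process edges by increasing weight (ties by edge label):
E H (5): add — endpoints in different components.
E G (7): add — endpoints in different components.
G H (8): skip — G and H already connected.
C I (10): add — endpoints in different components.
C H (11): add — endpoints in different components.
D I (11): add — endpoints in different components.
F H (12): add — endpoints in different components.
D E (15): skip — D and E already connected.
E J (16): add — endpoints in different components.
MST edges: E H, E G, C I, C H, D I, F H, E J; total weight 5+7+10+11+11+12+16 = 72.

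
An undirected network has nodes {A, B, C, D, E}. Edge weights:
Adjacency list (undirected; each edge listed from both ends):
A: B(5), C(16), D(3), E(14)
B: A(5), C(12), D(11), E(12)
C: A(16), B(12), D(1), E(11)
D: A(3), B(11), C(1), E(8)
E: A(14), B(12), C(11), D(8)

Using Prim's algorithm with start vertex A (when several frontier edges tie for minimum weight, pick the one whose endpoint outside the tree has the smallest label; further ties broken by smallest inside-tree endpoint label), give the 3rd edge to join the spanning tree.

Grow the tree from A using Prim:
Step 1: cheapest edge leaving the tree is A D (3); add D.
Step 2: cheapest edge leaving the tree is C D (1); add C.
Step 3: cheapest edge leaving the tree is A B (5); add B.
Step 4: cheapest edge leaving the tree is D E (8); add E.
The 3rd edge added is A B.

A-B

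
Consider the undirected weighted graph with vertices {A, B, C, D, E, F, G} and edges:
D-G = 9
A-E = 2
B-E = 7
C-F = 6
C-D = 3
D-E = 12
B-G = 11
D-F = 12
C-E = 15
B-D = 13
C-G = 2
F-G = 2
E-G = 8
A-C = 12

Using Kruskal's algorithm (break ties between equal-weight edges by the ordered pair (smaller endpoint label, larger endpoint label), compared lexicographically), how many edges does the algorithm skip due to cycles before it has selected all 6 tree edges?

Kruskal: consider edges lightest-first.
A-E (2): add — endpoints in different components.
C-G (2): add — endpoints in different components.
F-G (2): add — endpoints in different components.
C-D (3): add — endpoints in different components.
C-F (6): skip — C and F already connected.
B-E (7): add — endpoints in different components.
E-G (8): add — endpoints in different components.
Edges rejected before the tree was complete: 1.

1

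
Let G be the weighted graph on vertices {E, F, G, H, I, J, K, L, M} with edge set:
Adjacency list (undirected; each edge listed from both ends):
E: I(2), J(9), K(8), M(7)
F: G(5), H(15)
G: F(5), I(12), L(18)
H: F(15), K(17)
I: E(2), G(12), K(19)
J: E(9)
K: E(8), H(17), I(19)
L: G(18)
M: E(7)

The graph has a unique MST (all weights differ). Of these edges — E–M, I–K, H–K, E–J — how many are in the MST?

2

Kruskal: consider edges lightest-first.
E–I (2): add — endpoints in different components.
F–G (5): add — endpoints in different components.
E–M (7): add — endpoints in different components.
E–K (8): add — endpoints in different components.
E–J (9): add — endpoints in different components.
G–I (12): add — endpoints in different components.
F–H (15): add — endpoints in different components.
H–K (17): skip — H and K already connected.
G–L (18): add — endpoints in different components.
MST edge set: {E–I, F–G, E–M, E–K, E–J, G–I, F–H, G–L}.
Of the listed edges, {E–M, E–J} are in the MST → 2.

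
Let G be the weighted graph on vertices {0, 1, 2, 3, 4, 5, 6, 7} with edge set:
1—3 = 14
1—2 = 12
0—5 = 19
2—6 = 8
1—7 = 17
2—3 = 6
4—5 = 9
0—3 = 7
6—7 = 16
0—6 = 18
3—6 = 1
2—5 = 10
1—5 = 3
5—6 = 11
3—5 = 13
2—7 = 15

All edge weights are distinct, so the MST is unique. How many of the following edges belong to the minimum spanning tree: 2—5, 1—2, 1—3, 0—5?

1

Kruskal: consider edges lightest-first.
3—6 (1): add — endpoints in different components.
1—5 (3): add — endpoints in different components.
2—3 (6): add — endpoints in different components.
0—3 (7): add — endpoints in different components.
2—6 (8): skip — 2 and 6 already connected.
4—5 (9): add — endpoints in different components.
2—5 (10): add — endpoints in different components.
5—6 (11): skip — 5 and 6 already connected.
1—2 (12): skip — 1 and 2 already connected.
3—5 (13): skip — 3 and 5 already connected.
1—3 (14): skip — 1 and 3 already connected.
2—7 (15): add — endpoints in different components.
MST edge set: {3—6, 1—5, 2—3, 0—3, 4—5, 2—5, 2—7}.
Of the listed edges, {2—5} are in the MST → 1.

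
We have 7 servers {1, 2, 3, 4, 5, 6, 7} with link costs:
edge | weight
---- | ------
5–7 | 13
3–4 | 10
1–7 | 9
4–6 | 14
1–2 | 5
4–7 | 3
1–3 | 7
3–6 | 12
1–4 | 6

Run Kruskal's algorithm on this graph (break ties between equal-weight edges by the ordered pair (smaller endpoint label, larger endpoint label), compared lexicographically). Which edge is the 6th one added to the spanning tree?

Kruskal: consider edges lightest-first.
4–7 (3): add. Components now {1} {2} {3} {4,7} {5} {6}
1–2 (5): add. Components now {1,2} {3} {4,7} {5} {6}
1–4 (6): add. Components now {1,2,4,7} {3} {5} {6}
1–3 (7): add. Components now {1,2,3,4,7} {5} {6}
1–7 (9): skip — 1 and 7 already connected.
3–4 (10): skip — 3 and 4 already connected.
3–6 (12): add. Components now {1,2,3,4,6,7} {5}
5–7 (13): add. Components now {1,2,3,4,5,6,7}
The 6th edge added is 5–7.

5-7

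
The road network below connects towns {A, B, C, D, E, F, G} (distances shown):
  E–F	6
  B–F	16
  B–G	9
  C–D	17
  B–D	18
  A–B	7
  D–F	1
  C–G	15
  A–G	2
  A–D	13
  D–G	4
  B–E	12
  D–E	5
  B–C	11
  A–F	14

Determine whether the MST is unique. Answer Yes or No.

Kruskal: consider edges lightest-first.
D–F (1): add. Components now {A} {B} {C} {D,F} {E} {G}
A–G (2): add. Components now {A,G} {B} {C} {D,F} {E}
D–G (4): add. Components now {A,D,F,G} {B} {C} {E}
D–E (5): add. Components now {A,D,E,F,G} {B} {C}
E–F (6): skip — E and F already connected.
A–B (7): add. Components now {A,B,D,E,F,G} {C}
B–G (9): skip — B and G already connected.
B–C (11): add. Components now {A,B,C,D,E,F,G}
Every non-tree edge has weight strictly greater than the heaviest edge on the tree path between its endpoints, so the MST is unique.

Yes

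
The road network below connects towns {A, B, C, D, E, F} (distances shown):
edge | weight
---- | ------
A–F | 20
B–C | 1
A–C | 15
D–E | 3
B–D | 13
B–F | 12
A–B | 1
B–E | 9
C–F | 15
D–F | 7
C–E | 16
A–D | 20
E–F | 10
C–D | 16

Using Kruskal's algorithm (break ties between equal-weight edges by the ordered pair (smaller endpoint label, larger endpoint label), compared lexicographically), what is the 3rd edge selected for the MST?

Kruskal's algorithm — process edges by increasing weight (ties by edge label):
A–B (1): add. Components now {A,B} {C} {D} {E} {F}
B–C (1): add. Components now {A,B,C} {D} {E} {F}
D–E (3): add. Components now {A,B,C} {D,E} {F}
D–F (7): add. Components now {A,B,C} {D,E,F}
B–E (9): add. Components now {A,B,C,D,E,F}
The 3rd edge added is D–E.

D-E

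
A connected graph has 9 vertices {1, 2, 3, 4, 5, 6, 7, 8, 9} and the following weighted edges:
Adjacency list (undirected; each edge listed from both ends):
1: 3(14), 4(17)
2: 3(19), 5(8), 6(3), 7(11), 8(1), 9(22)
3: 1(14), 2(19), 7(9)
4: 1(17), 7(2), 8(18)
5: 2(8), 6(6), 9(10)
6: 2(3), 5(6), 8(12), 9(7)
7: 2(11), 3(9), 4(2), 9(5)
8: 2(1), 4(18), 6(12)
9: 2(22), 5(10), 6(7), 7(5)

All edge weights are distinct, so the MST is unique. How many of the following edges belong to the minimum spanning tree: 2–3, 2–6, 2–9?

1

Sort edges by weight, then run Kruskal:
2–8 (1): add — endpoints in different components.
4–7 (2): add — endpoints in different components.
2–6 (3): add — endpoints in different components.
7–9 (5): add — endpoints in different components.
5–6 (6): add — endpoints in different components.
6–9 (7): add — endpoints in different components.
2–5 (8): skip — 2 and 5 already connected.
3–7 (9): add — endpoints in different components.
5–9 (10): skip — 5 and 9 already connected.
2–7 (11): skip — 2 and 7 already connected.
6–8 (12): skip — 6 and 8 already connected.
1–3 (14): add — endpoints in different components.
MST edge set: {2–8, 4–7, 2–6, 7–9, 5–6, 6–9, 3–7, 1–3}.
Of the listed edges, {2–6} are in the MST → 1.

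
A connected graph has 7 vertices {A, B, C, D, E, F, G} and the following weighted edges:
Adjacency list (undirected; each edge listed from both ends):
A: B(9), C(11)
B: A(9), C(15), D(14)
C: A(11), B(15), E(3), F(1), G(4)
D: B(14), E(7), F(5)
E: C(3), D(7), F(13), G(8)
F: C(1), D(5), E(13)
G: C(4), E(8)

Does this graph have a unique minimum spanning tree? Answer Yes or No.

Yes

Kruskal: consider edges lightest-first.
C—F (1): add. Components now {A} {B} {C,F} {D} {E} {G}
C—E (3): add. Components now {A} {B} {C,E,F} {D} {G}
C—G (4): add. Components now {A} {B} {C,E,F,G} {D}
D—F (5): add. Components now {A} {B} {C,D,E,F,G}
D—E (7): skip — D and E already connected.
E—G (8): skip — E and G already connected.
A—B (9): add. Components now {A,B} {C,D,E,F,G}
A—C (11): add. Components now {A,B,C,D,E,F,G}
Every non-tree edge has weight strictly greater than the heaviest edge on the tree path between its endpoints, so the MST is unique.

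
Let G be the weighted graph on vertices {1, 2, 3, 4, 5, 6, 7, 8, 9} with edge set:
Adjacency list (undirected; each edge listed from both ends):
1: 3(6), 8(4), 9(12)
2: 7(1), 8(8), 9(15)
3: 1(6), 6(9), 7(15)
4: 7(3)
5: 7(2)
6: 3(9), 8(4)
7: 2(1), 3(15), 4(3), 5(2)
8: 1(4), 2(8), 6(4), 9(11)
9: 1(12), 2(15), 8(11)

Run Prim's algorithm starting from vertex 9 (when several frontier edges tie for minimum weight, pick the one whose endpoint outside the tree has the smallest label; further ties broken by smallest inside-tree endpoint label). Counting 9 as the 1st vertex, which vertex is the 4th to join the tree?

Prim, starting at 9.
Step 1: frontier [8–9 11, 1–9 12, 2–9 15] → take 8–9 (11); add 8.
Step 2: frontier [1–8 4, 6–8 4, 2–8 8, 1–9 12, 2–9 15] → take 1–8 (4); add 1.
Step 3: frontier [1–3 6, 6–8 4, 2–8 8, 2–9 15] → take 6–8 (4); add 6.
Step 4: frontier [1–3 6, 3–6 9, 2–8 8, 2–9 15] → take 1–3 (6); add 3.
Step 5: frontier [3–7 15, 2–8 8, 2–9 15] → take 2–8 (8); add 2.
Step 6: frontier [2–7 1, 3–7 15] → take 2–7 (1); add 7.
Step 7: frontier [5–7 2, 4–7 3] → take 5–7 (2); add 5.
Step 8: frontier [4–7 3] → take 4–7 (3); add 4.
Vertex order: 9, 8, 1, 6, 3, 2, 7, 5, 4. The 4th vertex is 6.

6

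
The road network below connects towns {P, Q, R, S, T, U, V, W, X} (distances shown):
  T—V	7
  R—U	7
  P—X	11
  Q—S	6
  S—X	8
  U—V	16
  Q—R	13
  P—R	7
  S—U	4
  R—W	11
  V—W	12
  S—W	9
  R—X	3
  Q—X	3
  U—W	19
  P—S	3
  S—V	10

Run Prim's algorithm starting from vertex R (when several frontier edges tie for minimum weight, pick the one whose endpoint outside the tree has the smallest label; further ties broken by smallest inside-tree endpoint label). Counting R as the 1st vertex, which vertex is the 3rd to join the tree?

Q

Prim, starting at R.
Step 1: cheapest edge leaving the tree is R—X (3); add X.
Step 2: cheapest edge leaving the tree is Q—X (3); add Q.
Step 3: cheapest edge leaving the tree is Q—S (6); add S.
Step 4: cheapest edge leaving the tree is P—S (3); add P.
Step 5: cheapest edge leaving the tree is S—U (4); add U.
Step 6: cheapest edge leaving the tree is S—W (9); add W.
Step 7: cheapest edge leaving the tree is S—V (10); add V.
Step 8: cheapest edge leaving the tree is T—V (7); add T.
Vertex order: R, X, Q, S, P, U, W, V, T. The 3rd vertex is Q.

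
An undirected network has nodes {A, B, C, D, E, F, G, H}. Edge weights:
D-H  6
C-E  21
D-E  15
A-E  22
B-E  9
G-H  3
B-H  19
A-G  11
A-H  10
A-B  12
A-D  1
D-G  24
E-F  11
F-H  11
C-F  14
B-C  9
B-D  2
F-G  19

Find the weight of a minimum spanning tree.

Grow the tree from F using Prim:
Step 1: cheapest edge leaving the tree is E-F (11); add E.
Step 2: cheapest edge leaving the tree is B-E (9); add B.
Step 3: cheapest edge leaving the tree is B-D (2); add D.
Step 4: cheapest edge leaving the tree is A-D (1); add A.
Step 5: cheapest edge leaving the tree is D-H (6); add H.
Step 6: cheapest edge leaving the tree is G-H (3); add G.
Step 7: cheapest edge leaving the tree is B-C (9); add C.
MST edges: E-F, B-E, B-D, A-D, D-H, G-H, B-C; total weight 11+9+2+1+6+3+9 = 41.

41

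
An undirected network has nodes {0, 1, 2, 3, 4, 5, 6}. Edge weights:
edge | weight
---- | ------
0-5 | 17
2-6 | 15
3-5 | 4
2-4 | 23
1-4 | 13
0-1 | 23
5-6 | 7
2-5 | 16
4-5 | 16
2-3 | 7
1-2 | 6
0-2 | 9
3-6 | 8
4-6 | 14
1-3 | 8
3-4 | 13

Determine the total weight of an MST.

46

Grow the tree from 0 using Prim:
Step 1: cheapest edge leaving the tree is 0-2 (9); add 2.
Step 2: cheapest edge leaving the tree is 1-2 (6); add 1.
Step 3: cheapest edge leaving the tree is 2-3 (7); add 3.
Step 4: cheapest edge leaving the tree is 3-5 (4); add 5.
Step 5: cheapest edge leaving the tree is 5-6 (7); add 6.
Step 6: cheapest edge leaving the tree is 1-4 (13); add 4.
MST edges: 0-2, 1-2, 2-3, 3-5, 5-6, 1-4; total weight 9+6+7+4+7+13 = 46.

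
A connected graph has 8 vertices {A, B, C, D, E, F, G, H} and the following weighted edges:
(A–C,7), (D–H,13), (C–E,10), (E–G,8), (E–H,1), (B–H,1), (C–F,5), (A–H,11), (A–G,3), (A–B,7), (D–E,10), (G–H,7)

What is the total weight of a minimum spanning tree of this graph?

Kruskal's algorithm — process edges by increasing weight (ties by edge label):
B–H (1): add — endpoints in different components.
E–H (1): add — endpoints in different components.
A–G (3): add — endpoints in different components.
C–F (5): add — endpoints in different components.
A–B (7): add — endpoints in different components.
A–C (7): add — endpoints in different components.
G–H (7): skip — G and H already connected.
E–G (8): skip — E and G already connected.
C–E (10): skip — C and E already connected.
D–E (10): add — endpoints in different components.
MST edges: B–H, E–H, A–G, C–F, A–B, A–C, D–E; total weight 1+1+3+5+7+7+10 = 34.

34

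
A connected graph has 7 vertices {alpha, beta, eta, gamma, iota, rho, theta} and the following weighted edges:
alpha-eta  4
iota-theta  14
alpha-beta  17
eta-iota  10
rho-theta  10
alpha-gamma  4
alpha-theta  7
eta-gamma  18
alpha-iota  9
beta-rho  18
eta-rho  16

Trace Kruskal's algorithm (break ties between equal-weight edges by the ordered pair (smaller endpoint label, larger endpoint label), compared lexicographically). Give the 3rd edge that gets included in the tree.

alpha-theta

Kruskal's algorithm — process edges by increasing weight (ties by edge label):
alpha-eta (4): add — endpoints in different components.
alpha-gamma (4): add — endpoints in different components.
alpha-theta (7): add — endpoints in different components.
alpha-iota (9): add — endpoints in different components.
eta-iota (10): skip — iota and eta already connected.
rho-theta (10): add — endpoints in different components.
iota-theta (14): skip — iota and theta already connected.
eta-rho (16): skip — rho and eta already connected.
alpha-beta (17): add — endpoints in different components.
The 3rd edge added is alpha-theta.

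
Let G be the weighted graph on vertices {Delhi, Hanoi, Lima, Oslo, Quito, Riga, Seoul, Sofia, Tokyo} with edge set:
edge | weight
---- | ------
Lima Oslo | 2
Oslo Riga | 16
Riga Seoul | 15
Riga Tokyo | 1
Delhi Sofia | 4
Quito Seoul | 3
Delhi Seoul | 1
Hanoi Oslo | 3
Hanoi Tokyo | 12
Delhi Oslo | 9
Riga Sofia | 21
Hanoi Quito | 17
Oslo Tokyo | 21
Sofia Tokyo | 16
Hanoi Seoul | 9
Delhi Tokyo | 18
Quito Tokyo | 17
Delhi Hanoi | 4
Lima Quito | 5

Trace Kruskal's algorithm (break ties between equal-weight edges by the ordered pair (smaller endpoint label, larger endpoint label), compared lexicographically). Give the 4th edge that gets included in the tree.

Hanoi-Oslo

Sort edges by weight, then run Kruskal:
Delhi Seoul (1): add — endpoints in different components.
Riga Tokyo (1): add — endpoints in different components.
Lima Oslo (2): add — endpoints in different components.
Hanoi Oslo (3): add — endpoints in different components.
Quito Seoul (3): add — endpoints in different components.
Delhi Hanoi (4): add — endpoints in different components.
Delhi Sofia (4): add — endpoints in different components.
Lima Quito (5): skip — Lima and Quito already connected.
Delhi Oslo (9): skip — Oslo and Delhi already connected.
Hanoi Seoul (9): skip — Seoul and Hanoi already connected.
Hanoi Tokyo (12): add — endpoints in different components.
The 4th edge added is Hanoi Oslo.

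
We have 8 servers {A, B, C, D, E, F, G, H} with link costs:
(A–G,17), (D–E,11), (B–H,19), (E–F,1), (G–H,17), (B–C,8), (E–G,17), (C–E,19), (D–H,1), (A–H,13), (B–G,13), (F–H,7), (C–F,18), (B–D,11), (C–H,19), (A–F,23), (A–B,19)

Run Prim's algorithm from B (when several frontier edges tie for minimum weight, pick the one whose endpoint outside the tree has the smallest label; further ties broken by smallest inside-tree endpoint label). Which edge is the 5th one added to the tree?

E-F

Prim, starting at B.
Step 1: cheapest edge leaving the tree is B–C (8); add C.
Step 2: cheapest edge leaving the tree is B–D (11); add D.
Step 3: cheapest edge leaving the tree is D–H (1); add H.
Step 4: cheapest edge leaving the tree is F–H (7); add F.
Step 5: cheapest edge leaving the tree is E–F (1); add E.
Step 6: cheapest edge leaving the tree is A–H (13); add A.
Step 7: cheapest edge leaving the tree is B–G (13); add G.
The 5th edge added is E–F.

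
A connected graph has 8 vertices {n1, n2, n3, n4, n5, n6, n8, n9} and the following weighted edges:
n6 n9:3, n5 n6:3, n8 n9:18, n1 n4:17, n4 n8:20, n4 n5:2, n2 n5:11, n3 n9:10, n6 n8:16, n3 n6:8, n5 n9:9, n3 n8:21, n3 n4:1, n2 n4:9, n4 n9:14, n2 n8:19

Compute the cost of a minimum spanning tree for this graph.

51

Prim's algorithm from n1:
Step 1: cheapest edge leaving the tree is n1 n4 (17); add n4.
Step 2: cheapest edge leaving the tree is n3 n4 (1); add n3.
Step 3: cheapest edge leaving the tree is n4 n5 (2); add n5.
Step 4: cheapest edge leaving the tree is n5 n6 (3); add n6.
Step 5: cheapest edge leaving the tree is n6 n9 (3); add n9.
Step 6: cheapest edge leaving the tree is n2 n4 (9); add n2.
Step 7: cheapest edge leaving the tree is n6 n8 (16); add n8.
MST edges: n1 n4, n3 n4, n4 n5, n5 n6, n6 n9, n2 n4, n6 n8; total weight 17+1+2+3+3+9+16 = 51.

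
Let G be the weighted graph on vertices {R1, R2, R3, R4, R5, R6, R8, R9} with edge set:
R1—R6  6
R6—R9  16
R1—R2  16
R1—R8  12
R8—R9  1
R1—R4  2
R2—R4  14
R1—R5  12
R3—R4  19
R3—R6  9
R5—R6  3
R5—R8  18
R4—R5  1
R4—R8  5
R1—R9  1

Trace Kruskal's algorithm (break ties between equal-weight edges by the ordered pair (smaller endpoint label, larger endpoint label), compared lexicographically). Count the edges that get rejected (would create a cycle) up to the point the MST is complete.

4

Kruskal: consider edges lightest-first.
R1—R9 (1): add — endpoints in different components.
R4—R5 (1): add — endpoints in different components.
R8—R9 (1): add — endpoints in different components.
R1—R4 (2): add — endpoints in different components.
R5—R6 (3): add — endpoints in different components.
R4—R8 (5): skip — R8 and R4 already connected.
R1—R6 (6): skip — R6 and R1 already connected.
R3—R6 (9): add — endpoints in different components.
R1—R5 (12): skip — R5 and R1 already connected.
R1—R8 (12): skip — R8 and R1 already connected.
R2—R4 (14): add — endpoints in different components.
Edges rejected before the tree was complete: 4.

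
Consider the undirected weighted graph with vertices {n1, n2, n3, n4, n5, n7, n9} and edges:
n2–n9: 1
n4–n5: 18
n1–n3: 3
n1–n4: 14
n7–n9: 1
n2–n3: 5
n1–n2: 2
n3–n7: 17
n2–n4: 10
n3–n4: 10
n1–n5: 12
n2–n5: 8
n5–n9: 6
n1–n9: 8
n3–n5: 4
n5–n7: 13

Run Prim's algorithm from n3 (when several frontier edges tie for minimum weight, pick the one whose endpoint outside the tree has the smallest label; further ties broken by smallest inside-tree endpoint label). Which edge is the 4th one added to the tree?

Prim, starting at n3.
Step 1: cheapest edge leaving the tree is n1–n3 (3); add n1.
Step 2: cheapest edge leaving the tree is n1–n2 (2); add n2.
Step 3: cheapest edge leaving the tree is n2–n9 (1); add n9.
Step 4: cheapest edge leaving the tree is n7–n9 (1); add n7.
Step 5: cheapest edge leaving the tree is n3–n5 (4); add n5.
Step 6: cheapest edge leaving the tree is n2–n4 (10); add n4.
The 4th edge added is n7–n9.

n7-n9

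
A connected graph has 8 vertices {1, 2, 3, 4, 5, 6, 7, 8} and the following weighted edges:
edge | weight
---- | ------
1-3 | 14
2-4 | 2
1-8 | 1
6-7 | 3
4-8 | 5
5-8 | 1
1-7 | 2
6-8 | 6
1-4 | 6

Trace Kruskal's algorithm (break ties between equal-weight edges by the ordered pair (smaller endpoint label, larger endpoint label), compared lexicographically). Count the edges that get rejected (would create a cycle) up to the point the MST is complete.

Sort edges by weight, then run Kruskal:
1-8 (1): add — endpoints in different components.
5-8 (1): add — endpoints in different components.
1-7 (2): add — endpoints in different components.
2-4 (2): add — endpoints in different components.
6-7 (3): add — endpoints in different components.
4-8 (5): add — endpoints in different components.
1-4 (6): skip — 1 and 4 already connected.
6-8 (6): skip — 6 and 8 already connected.
1-3 (14): add — endpoints in different components.
Edges rejected before the tree was complete: 2.

2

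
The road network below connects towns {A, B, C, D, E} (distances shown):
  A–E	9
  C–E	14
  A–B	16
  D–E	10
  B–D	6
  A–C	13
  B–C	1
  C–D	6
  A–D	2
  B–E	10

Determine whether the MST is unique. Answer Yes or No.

Kruskal's algorithm — process edges by increasing weight (ties by edge label):
B–C (1): add. Components now {A} {B,C} {D} {E}
A–D (2): add. Components now {A,D} {B,C} {E}
B–D (6): add. Components now {A,B,C,D} {E}
C–D (6): skip — C and D already connected.
A–E (9): add. Components now {A,B,C,D,E}
Non-tree edge C–D has weight 6, equal to the heaviest edge on its tree cycle — swapping gives another MST of the same weight. Not unique.

No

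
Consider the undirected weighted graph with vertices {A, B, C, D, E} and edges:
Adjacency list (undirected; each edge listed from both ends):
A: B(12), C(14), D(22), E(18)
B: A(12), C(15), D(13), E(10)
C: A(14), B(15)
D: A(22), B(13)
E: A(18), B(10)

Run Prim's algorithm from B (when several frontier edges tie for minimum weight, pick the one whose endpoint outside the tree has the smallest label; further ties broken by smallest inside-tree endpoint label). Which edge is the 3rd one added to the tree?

B-D

Grow the tree from B using Prim:
Step 1: cheapest edge leaving the tree is B—E (10); add E.
Step 2: cheapest edge leaving the tree is A—B (12); add A.
Step 3: cheapest edge leaving the tree is B—D (13); add D.
Step 4: cheapest edge leaving the tree is A—C (14); add C.
The 3rd edge added is B—D.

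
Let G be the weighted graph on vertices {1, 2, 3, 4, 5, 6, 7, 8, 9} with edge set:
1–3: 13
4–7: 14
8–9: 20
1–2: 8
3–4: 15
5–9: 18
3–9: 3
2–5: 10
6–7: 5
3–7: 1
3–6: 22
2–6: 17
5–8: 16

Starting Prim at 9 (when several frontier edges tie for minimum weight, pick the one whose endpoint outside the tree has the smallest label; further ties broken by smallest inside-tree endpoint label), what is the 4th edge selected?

Prim, starting at 9.
Step 1: cheapest edge leaving the tree is 3–9 (3); add 3.
Step 2: cheapest edge leaving the tree is 3–7 (1); add 7.
Step 3: cheapest edge leaving the tree is 6–7 (5); add 6.
Step 4: cheapest edge leaving the tree is 1–3 (13); add 1.
Step 5: cheapest edge leaving the tree is 1–2 (8); add 2.
Step 6: cheapest edge leaving the tree is 2–5 (10); add 5.
Step 7: cheapest edge leaving the tree is 4–7 (14); add 4.
Step 8: cheapest edge leaving the tree is 5–8 (16); add 8.
The 4th edge added is 1–3.

1-3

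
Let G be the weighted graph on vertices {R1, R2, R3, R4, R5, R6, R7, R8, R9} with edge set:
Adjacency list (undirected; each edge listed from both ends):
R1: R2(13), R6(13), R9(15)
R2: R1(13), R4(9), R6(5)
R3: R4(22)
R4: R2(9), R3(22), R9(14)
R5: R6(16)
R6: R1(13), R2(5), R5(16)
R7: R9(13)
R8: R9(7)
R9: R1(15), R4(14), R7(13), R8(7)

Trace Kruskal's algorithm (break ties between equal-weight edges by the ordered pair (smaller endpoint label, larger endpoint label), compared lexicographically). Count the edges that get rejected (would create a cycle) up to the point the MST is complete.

Kruskal's algorithm — process edges by increasing weight (ties by edge label):
R2–R6 (5): add — endpoints in different components.
R8–R9 (7): add — endpoints in different components.
R2–R4 (9): add — endpoints in different components.
R1–R2 (13): add — endpoints in different components.
R1–R6 (13): skip — R6 and R1 already connected.
R7–R9 (13): add — endpoints in different components.
R4–R9 (14): add — endpoints in different components.
R1–R9 (15): skip — R9 and R1 already connected.
R5–R6 (16): add — endpoints in different components.
R3–R4 (22): add — endpoints in different components.
Edges rejected before the tree was complete: 2.

2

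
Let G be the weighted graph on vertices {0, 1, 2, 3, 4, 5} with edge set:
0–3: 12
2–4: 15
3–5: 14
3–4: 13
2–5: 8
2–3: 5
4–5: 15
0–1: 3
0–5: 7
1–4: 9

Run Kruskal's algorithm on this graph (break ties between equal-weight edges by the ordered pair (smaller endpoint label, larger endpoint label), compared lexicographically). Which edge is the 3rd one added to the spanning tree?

Kruskal's algorithm — process edges by increasing weight (ties by edge label):
0–1 (3): add. Components now {0,1} {2} {3} {4} {5}
2–3 (5): add. Components now {0,1} {2,3} {4} {5}
0–5 (7): add. Components now {0,1,5} {2,3} {4}
2–5 (8): add. Components now {0,1,2,3,5} {4}
1–4 (9): add. Components now {0,1,2,3,4,5}
The 3rd edge added is 0–5.

0-5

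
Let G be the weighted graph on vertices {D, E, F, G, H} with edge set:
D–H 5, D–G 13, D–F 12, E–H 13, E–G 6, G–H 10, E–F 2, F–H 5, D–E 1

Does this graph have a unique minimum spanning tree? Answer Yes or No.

Sort edges by weight, then run Kruskal:
D–E (1): add — endpoints in different components.
E–F (2): add — endpoints in different components.
D–H (5): add — endpoints in different components.
F–H (5): skip — F and H already connected.
E–G (6): add — endpoints in different components.
Non-tree edge F–H has weight 5, equal to the heaviest edge on its tree cycle — swapping gives another MST of the same weight. Not unique.

No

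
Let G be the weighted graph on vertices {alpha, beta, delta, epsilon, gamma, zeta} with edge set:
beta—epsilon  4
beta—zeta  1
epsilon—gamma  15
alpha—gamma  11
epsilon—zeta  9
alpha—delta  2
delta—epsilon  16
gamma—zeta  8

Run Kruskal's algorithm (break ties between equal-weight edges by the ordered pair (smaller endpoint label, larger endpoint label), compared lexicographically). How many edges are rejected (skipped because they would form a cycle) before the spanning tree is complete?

Kruskal: consider edges lightest-first.
beta—zeta (1): add — endpoints in different components.
alpha—delta (2): add — endpoints in different components.
beta—epsilon (4): add — endpoints in different components.
gamma—zeta (8): add — endpoints in different components.
epsilon—zeta (9): skip — zeta and epsilon already connected.
alpha—gamma (11): add — endpoints in different components.
Edges rejected before the tree was complete: 1.

1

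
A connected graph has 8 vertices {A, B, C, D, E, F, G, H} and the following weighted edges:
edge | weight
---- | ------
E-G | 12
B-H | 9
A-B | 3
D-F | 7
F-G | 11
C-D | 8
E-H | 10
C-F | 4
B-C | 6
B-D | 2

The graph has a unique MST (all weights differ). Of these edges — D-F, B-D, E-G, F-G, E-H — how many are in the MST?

3

Sort edges by weight, then run Kruskal:
B-D (2): add — endpoints in different components.
A-B (3): add — endpoints in different components.
C-F (4): add — endpoints in different components.
B-C (6): add — endpoints in different components.
D-F (7): skip — D and F already connected.
C-D (8): skip — C and D already connected.
B-H (9): add — endpoints in different components.
E-H (10): add — endpoints in different components.
F-G (11): add — endpoints in different components.
MST edge set: {B-D, A-B, C-F, B-C, B-H, E-H, F-G}.
Of the listed edges, {B-D, F-G, E-H} are in the MST → 3.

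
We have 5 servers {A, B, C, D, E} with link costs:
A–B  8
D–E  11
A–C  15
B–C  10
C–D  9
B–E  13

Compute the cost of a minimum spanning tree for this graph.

38

Prim, starting at C.
Step 1: cheapest edge leaving the tree is C–D (9); add D.
Step 2: cheapest edge leaving the tree is B–C (10); add B.
Step 3: cheapest edge leaving the tree is A–B (8); add A.
Step 4: cheapest edge leaving the tree is D–E (11); add E.
MST edges: C–D, B–C, A–B, D–E; total weight 9+10+8+11 = 38.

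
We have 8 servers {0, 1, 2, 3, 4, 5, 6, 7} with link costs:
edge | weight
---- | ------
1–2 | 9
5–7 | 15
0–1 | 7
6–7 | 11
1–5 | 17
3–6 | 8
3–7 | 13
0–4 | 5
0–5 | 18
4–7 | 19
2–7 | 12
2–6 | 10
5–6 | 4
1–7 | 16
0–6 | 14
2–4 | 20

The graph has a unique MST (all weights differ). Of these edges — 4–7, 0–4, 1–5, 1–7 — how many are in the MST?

Sort edges by weight, then run Kruskal:
5–6 (4): add — endpoints in different components.
0–4 (5): add — endpoints in different components.
0–1 (7): add — endpoints in different components.
3–6 (8): add — endpoints in different components.
1–2 (9): add — endpoints in different components.
2–6 (10): add — endpoints in different components.
6–7 (11): add — endpoints in different components.
MST edge set: {5–6, 0–4, 0–1, 3–6, 1–2, 2–6, 6–7}.
Of the listed edges, {0–4} are in the MST → 1.

1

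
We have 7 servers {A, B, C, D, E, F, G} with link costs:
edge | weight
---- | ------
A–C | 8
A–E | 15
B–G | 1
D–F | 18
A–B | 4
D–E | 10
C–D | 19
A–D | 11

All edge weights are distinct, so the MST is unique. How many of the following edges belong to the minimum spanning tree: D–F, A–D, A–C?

Kruskal: consider edges lightest-first.
B–G (1): add — endpoints in different components.
A–B (4): add — endpoints in different components.
A–C (8): add — endpoints in different components.
D–E (10): add — endpoints in different components.
A–D (11): add — endpoints in different components.
A–E (15): skip — A and E already connected.
D–F (18): add — endpoints in different components.
MST edge set: {B–G, A–B, A–C, D–E, A–D, D–F}.
Of the listed edges, {D–F, A–D, A–C} are in the MST → 3.

3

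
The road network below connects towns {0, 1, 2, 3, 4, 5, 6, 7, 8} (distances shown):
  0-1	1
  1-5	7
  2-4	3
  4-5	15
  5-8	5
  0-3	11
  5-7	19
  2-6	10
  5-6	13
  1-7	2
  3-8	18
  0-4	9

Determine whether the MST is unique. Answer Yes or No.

Yes

Kruskal's algorithm — process edges by increasing weight (ties by edge label):
0-1 (1): add — endpoints in different components.
1-7 (2): add — endpoints in different components.
2-4 (3): add — endpoints in different components.
5-8 (5): add — endpoints in different components.
1-5 (7): add — endpoints in different components.
0-4 (9): add — endpoints in different components.
2-6 (10): add — endpoints in different components.
0-3 (11): add — endpoints in different components.
Every non-tree edge has weight strictly greater than the heaviest edge on the tree path between its endpoints, so the MST is unique.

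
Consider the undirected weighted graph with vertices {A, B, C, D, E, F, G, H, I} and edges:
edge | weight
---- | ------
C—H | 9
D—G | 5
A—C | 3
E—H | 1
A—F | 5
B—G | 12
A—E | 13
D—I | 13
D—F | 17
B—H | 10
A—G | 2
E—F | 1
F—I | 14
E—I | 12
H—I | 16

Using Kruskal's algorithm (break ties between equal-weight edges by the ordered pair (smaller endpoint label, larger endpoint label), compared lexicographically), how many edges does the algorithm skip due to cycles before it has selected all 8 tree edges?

Kruskal's algorithm — process edges by increasing weight (ties by edge label):
E—F (1): add — endpoints in different components.
E—H (1): add — endpoints in different components.
A—G (2): add — endpoints in different components.
A—C (3): add — endpoints in different components.
A—F (5): add — endpoints in different components.
D—G (5): add — endpoints in different components.
C—H (9): skip — C and H already connected.
B—H (10): add — endpoints in different components.
B—G (12): skip — B and G already connected.
E—I (12): add — endpoints in different components.
Edges rejected before the tree was complete: 2.

2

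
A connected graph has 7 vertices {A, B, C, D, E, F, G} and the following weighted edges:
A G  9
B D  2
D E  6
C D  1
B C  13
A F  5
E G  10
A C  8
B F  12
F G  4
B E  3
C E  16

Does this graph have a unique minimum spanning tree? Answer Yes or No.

Yes

Sort edges by weight, then run Kruskal:
C D (1): add. Components now {A} {B} {C,D} {E} {F} {G}
B D (2): add. Components now {A} {B,C,D} {E} {F} {G}
B E (3): add. Components now {A} {B,C,D,E} {F} {G}
F G (4): add. Components now {A} {B,C,D,E} {F,G}
A F (5): add. Components now {A,F,G} {B,C,D,E}
D E (6): skip — D and E already connected.
A C (8): add. Components now {A,B,C,D,E,F,G}
Every non-tree edge has weight strictly greater than the heaviest edge on the tree path between its endpoints, so the MST is unique.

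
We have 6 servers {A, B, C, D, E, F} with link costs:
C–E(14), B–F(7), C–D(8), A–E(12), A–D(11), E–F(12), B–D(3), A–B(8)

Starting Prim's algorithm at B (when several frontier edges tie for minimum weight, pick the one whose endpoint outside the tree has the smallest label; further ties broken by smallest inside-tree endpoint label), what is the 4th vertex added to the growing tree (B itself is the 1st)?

Prim's algorithm from B:
Step 1: cheapest edge leaving the tree is B–D (3); add D.
Step 2: cheapest edge leaving the tree is B–F (7); add F.
Step 3: cheapest edge leaving the tree is A–B (8); add A.
Step 4: cheapest edge leaving the tree is C–D (8); add C.
Step 5: cheapest edge leaving the tree is A–E (12); add E.
Vertex order: B, D, F, A, C, E. The 4th vertex is A.

A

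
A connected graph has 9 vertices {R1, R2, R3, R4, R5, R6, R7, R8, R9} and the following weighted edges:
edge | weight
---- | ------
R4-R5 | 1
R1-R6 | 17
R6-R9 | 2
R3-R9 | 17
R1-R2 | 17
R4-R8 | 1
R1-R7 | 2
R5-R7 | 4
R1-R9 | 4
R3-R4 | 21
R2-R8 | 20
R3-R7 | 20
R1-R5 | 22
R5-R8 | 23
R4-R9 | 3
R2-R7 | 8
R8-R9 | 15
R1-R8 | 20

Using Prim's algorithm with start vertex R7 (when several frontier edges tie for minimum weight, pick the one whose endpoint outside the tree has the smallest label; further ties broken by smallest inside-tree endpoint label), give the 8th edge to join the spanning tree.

Grow the tree from R7 using Prim:
Step 1: cheapest edge leaving the tree is R1-R7 (2); add R1.
Step 2: cheapest edge leaving the tree is R5-R7 (4); add R5.
Step 3: cheapest edge leaving the tree is R4-R5 (1); add R4.
Step 4: cheapest edge leaving the tree is R4-R8 (1); add R8.
Step 5: cheapest edge leaving the tree is R4-R9 (3); add R9.
Step 6: cheapest edge leaving the tree is R6-R9 (2); add R6.
Step 7: cheapest edge leaving the tree is R2-R7 (8); add R2.
Step 8: cheapest edge leaving the tree is R3-R9 (17); add R3.
The 8th edge added is R3-R9.

R3-R9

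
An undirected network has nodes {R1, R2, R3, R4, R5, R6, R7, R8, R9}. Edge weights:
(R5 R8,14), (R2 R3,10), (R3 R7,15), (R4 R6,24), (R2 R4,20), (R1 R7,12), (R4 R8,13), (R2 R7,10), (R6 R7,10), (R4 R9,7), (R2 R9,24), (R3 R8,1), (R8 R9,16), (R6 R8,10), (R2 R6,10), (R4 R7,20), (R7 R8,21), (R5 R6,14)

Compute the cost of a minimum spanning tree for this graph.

77

Kruskal: consider edges lightest-first.
R3 R8 (1): add — endpoints in different components.
R4 R9 (7): add — endpoints in different components.
R2 R3 (10): add — endpoints in different components.
R2 R6 (10): add — endpoints in different components.
R2 R7 (10): add — endpoints in different components.
R6 R7 (10): skip — R7 and R6 already connected.
R6 R8 (10): skip — R8 and R6 already connected.
R1 R7 (12): add — endpoints in different components.
R4 R8 (13): add — endpoints in different components.
R5 R6 (14): add — endpoints in different components.
MST edges: R3 R8, R4 R9, R2 R3, R2 R6, R2 R7, R1 R7, R4 R8, R5 R6; total weight 1+7+10+10+10+12+13+14 = 77.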